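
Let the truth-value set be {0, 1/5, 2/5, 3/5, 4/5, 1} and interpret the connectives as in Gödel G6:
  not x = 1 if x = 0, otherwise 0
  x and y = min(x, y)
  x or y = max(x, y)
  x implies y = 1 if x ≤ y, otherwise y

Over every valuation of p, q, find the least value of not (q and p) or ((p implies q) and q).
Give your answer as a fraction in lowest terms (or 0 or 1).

Take p = 1/5, q = 1/5:
q and p = 1/5 and 1/5 = 1/5
not (q and p) = not 1/5 = 0
p implies q = 1/5 implies 1/5 = 1
(p implies q) and q = 1 and 1/5 = 1/5
not (q and p) or ((p implies q) and q) = 0 or 1/5 = 1/5
No assignment yields a value below 1/5, so this is the minimum.

1/5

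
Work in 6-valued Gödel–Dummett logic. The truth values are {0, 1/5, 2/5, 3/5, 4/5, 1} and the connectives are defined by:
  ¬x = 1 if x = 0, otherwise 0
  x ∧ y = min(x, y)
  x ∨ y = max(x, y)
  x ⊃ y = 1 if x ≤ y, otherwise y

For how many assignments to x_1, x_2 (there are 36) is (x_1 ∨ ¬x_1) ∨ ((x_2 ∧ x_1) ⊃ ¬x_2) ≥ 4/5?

21

value 1: 16 assignments (counts)
value 4/5: 5 assignments (counts)
value 3/5: 5 assignments
value 2/5: 5 assignments
value 1/5: 5 assignments
So 21 of the 36 assignments meet the threshold.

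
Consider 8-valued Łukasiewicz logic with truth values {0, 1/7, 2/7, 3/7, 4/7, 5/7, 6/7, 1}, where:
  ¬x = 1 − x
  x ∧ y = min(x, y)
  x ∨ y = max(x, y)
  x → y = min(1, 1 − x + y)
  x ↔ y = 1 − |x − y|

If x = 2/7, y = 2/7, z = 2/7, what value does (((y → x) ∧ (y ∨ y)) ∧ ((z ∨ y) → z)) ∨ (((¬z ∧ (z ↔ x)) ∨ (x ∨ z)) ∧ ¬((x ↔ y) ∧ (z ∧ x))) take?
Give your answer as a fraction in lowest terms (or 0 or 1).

y → x = 2/7 → 2/7 = 1
y ∨ y = 2/7 ∨ 2/7 = 2/7
(y → x) ∧ (y ∨ y) = 1 ∧ 2/7 = 2/7
z ∨ y = 2/7 ∨ 2/7 = 2/7
(z ∨ y) → z = 2/7 → 2/7 = 1
((y → x) ∧ (y ∨ y)) ∧ ((z ∨ y) → z) = 2/7 ∧ 1 = 2/7
¬z = ¬2/7 = 5/7
z ↔ x = 2/7 ↔ 2/7 = 1
¬z ∧ (z ↔ x) = 5/7 ∧ 1 = 5/7
x ∨ z = 2/7 ∨ 2/7 = 2/7
(¬z ∧ (z ↔ x)) ∨ (x ∨ z) = 5/7 ∨ 2/7 = 5/7
x ↔ y = 2/7 ↔ 2/7 = 1
z ∧ x = 2/7 ∧ 2/7 = 2/7
(x ↔ y) ∧ (z ∧ x) = 1 ∧ 2/7 = 2/7
¬((x ↔ y) ∧ (z ∧ x)) = ¬2/7 = 5/7
((¬z ∧ (z ↔ x)) ∨ (x ∨ z)) ∧ ¬((x ↔ y) ∧ (z ∧ x)) = 5/7 ∧ 5/7 = 5/7
(((y → x) ∧ (y ∨ y)) ∧ ((z ∨ y) → z)) ∨ (((¬z ∧ (z ↔ x)) ∨ (x ∨ z)) ∧ ¬((x ↔ y) ∧ (z ∧ x))) = 2/7 ∨ 5/7 = 5/7

5/7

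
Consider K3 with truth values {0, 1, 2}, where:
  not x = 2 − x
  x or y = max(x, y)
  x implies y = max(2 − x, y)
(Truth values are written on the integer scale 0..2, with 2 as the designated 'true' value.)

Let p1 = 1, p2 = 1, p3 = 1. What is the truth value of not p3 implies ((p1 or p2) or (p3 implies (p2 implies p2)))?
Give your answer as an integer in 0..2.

not p3 = not 1 = 1
p1 or p2 = 1 or 1 = 1
p2 implies p2 = 1 implies 1 = 1
p3 implies (p2 implies p2) = 1 implies 1 = 1
(p1 or p2) or (p3 implies (p2 implies p2)) = 1 or 1 = 1
not p3 implies ((p1 or p2) or (p3 implies (p2 implies p2))) = 1 implies 1 = 1

1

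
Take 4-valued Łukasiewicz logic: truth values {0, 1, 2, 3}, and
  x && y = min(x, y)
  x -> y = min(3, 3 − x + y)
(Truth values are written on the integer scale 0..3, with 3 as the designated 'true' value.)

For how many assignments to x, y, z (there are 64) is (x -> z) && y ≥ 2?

value 3: 10 assignments (counts)
value 2: 16 assignments (counts)
value 1: 19 assignments
value 0: 19 assignments
So 26 of the 64 assignments meet the threshold.

26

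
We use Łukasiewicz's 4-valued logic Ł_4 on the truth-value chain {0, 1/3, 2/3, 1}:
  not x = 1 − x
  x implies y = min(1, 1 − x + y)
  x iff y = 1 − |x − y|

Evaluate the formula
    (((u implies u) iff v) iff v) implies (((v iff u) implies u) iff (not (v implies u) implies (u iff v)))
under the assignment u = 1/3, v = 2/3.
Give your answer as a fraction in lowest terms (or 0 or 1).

u implies u = 1/3 implies 1/3 = 1
(u implies u) iff v = 1 iff 2/3 = 2/3
((u implies u) iff v) iff v = 2/3 iff 2/3 = 1
v iff u = 2/3 iff 1/3 = 2/3
(v iff u) implies u = 2/3 implies 1/3 = 2/3
v implies u = 2/3 implies 1/3 = 2/3
not (v implies u) = not 2/3 = 1/3
u iff v = 1/3 iff 2/3 = 2/3
not (v implies u) implies (u iff v) = 1/3 implies 2/3 = 1
((v iff u) implies u) iff (not (v implies u) implies (u iff v)) = 2/3 iff 1 = 2/3
(((u implies u) iff v) iff v) implies (((v iff u) implies u) iff (not (v implies u) implies (u iff v))) = 1 implies 2/3 = 2/3

2/3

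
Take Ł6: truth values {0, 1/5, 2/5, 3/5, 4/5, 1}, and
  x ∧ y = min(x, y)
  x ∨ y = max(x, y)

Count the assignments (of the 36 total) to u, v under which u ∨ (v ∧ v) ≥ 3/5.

value 1: 11 assignments (counts)
value 4/5: 9 assignments (counts)
value 3/5: 7 assignments (counts)
value 2/5: 5 assignments
value 1/5: 3 assignments
value 0: 1 assignment
So 27 of the 36 assignments meet the threshold.

27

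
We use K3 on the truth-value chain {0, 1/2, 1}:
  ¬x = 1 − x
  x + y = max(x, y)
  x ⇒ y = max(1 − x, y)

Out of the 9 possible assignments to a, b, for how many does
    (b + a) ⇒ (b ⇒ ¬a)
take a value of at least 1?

a = 0, b = 0 ↦ 1  ≥
a = 0, b = 1/2 ↦ 1  ≥
a = 0, b = 1 ↦ 1  ≥
a = 1/2, b = 0 ↦ 1  ≥
a = 1/2, b = 1/2 ↦ 1/2  <
a = 1/2, b = 1 ↦ 1/2  <
a = 1, b = 0 ↦ 1  ≥
a = 1, b = 1/2 ↦ 1/2  <
a = 1, b = 1 ↦ 0  <
So 5 of the 9 assignments meet the threshold.

5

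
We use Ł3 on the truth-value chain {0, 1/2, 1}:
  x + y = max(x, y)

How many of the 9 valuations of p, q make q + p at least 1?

p = 0, q = 0 ↦ 0  <
p = 0, q = 1/2 ↦ 1/2  <
p = 0, q = 1 ↦ 1  ≥
p = 1/2, q = 0 ↦ 1/2  <
p = 1/2, q = 1/2 ↦ 1/2  <
p = 1/2, q = 1 ↦ 1  ≥
p = 1, q = 0 ↦ 1  ≥
p = 1, q = 1/2 ↦ 1  ≥
p = 1, q = 1 ↦ 1  ≥
So 5 of the 9 assignments meet the threshold.

5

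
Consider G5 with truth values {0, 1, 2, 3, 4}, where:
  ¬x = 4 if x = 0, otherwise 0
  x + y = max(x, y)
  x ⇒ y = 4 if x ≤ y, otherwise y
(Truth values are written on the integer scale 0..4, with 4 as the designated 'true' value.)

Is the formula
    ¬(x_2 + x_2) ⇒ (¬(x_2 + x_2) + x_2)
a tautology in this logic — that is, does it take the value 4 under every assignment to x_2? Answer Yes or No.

x_2 = 0 ↦ 4
x_2 = 1 ↦ 4
x_2 = 2 ↦ 4
x_2 = 3 ↦ 4
x_2 = 4 ↦ 4
Every assignment gives a value ≥ 4.

Yes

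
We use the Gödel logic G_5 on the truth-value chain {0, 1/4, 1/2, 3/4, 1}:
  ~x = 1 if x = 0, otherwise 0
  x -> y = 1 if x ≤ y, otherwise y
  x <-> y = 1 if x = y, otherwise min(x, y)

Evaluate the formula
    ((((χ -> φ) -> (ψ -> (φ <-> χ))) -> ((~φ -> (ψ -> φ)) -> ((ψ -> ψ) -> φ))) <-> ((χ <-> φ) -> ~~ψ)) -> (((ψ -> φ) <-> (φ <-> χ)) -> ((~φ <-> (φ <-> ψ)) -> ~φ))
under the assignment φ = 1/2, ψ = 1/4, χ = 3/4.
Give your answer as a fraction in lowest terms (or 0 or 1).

χ -> φ = 3/4 -> 1/2 = 1/2
φ <-> χ = 1/2 <-> 3/4 = 1/2
ψ -> (φ <-> χ) = 1/4 -> 1/2 = 1
(χ -> φ) -> (ψ -> (φ <-> χ)) = 1/2 -> 1 = 1
~φ = ~1/2 = 0
ψ -> φ = 1/4 -> 1/2 = 1
~φ -> (ψ -> φ) = 0 -> 1 = 1
ψ -> ψ = 1/4 -> 1/4 = 1
(ψ -> ψ) -> φ = 1 -> 1/2 = 1/2
(~φ -> (ψ -> φ)) -> ((ψ -> ψ) -> φ) = 1 -> 1/2 = 1/2
((χ -> φ) -> (ψ -> (φ <-> χ))) -> ((~φ -> (ψ -> φ)) -> ((ψ -> ψ) -> φ)) = 1 -> 1/2 = 1/2
χ <-> φ = 3/4 <-> 1/2 = 1/2
~ψ = ~1/4 = 0
~~ψ = ~0 = 1
(χ <-> φ) -> ~~ψ = 1/2 -> 1 = 1
(((χ -> φ) -> (ψ -> (φ <-> χ))) -> ((~φ -> (ψ -> φ)) -> ((ψ -> ψ) -> φ))) <-> ((χ <-> φ) -> ~~ψ) = 1/2 <-> 1 = 1/2
ψ -> φ = 1/4 -> 1/2 = 1
φ <-> χ = 1/2 <-> 3/4 = 1/2
(ψ -> φ) <-> (φ <-> χ) = 1 <-> 1/2 = 1/2
~φ = ~1/2 = 0
φ <-> ψ = 1/2 <-> 1/4 = 1/4
~φ <-> (φ <-> ψ) = 0 <-> 1/4 = 0
~φ = ~1/2 = 0
(~φ <-> (φ <-> ψ)) -> ~φ = 0 -> 0 = 1
((ψ -> φ) <-> (φ <-> χ)) -> ((~φ <-> (φ <-> ψ)) -> ~φ) = 1/2 -> 1 = 1
((((χ -> φ) -> (ψ -> (φ <-> χ))) -> ((~φ -> (ψ -> φ)) -> ((ψ -> ψ) -> φ))) <-> ((χ <-> φ) -> ~~ψ)) -> (((ψ -> φ) <-> (φ <-> χ)) -> ((~φ <-> (φ <-> ψ)) -> ~φ)) = 1/2 -> 1 = 1

1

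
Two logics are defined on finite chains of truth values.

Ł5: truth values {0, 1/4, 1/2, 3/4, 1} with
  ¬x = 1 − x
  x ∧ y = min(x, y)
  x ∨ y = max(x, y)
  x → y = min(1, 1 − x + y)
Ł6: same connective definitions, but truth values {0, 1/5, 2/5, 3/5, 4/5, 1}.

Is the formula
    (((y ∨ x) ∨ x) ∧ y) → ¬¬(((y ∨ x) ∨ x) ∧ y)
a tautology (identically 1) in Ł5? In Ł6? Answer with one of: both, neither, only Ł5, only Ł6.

both

In Ł5: every assignment gives 1 — tautology.
In Ł6: every assignment gives 1 — tautology.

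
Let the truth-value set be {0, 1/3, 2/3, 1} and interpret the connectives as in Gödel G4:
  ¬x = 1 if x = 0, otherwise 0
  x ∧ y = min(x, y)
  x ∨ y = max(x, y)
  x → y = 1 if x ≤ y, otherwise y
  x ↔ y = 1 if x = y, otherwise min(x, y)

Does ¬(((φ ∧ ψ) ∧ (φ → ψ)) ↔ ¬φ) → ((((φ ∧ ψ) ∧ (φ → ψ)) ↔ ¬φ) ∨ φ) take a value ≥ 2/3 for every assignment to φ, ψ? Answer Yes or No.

No

Counterexample: take φ = 0, ψ = 0.
φ ∧ ψ = 0 ∧ 0 = 0
φ → ψ = 0 → 0 = 1
(φ ∧ ψ) ∧ (φ → ψ) = 0 ∧ 1 = 0
¬φ = ¬0 = 1
((φ ∧ ψ) ∧ (φ → ψ)) ↔ ¬φ = 0 ↔ 1 = 0
¬(((φ ∧ ψ) ∧ (φ → ψ)) ↔ ¬φ) = ¬0 = 1
(((φ ∧ ψ) ∧ (φ → ψ)) ↔ ¬φ) ∨ φ = 0 ∨ 0 = 0
¬(((φ ∧ ψ) ∧ (φ → ψ)) ↔ ¬φ) → ((((φ ∧ ψ) ∧ (φ → ψ)) ↔ ¬φ) ∨ φ) = 1 → 0 = 0
This gives 0, which is below 2/3.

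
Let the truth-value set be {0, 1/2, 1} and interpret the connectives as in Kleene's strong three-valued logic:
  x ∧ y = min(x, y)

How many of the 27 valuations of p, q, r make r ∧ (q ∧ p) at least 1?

value 1: 1 assignment (counts)
value 1/2: 7 assignments
value 0: 19 assignments
So 1 of the 27 assignments meets the threshold.

1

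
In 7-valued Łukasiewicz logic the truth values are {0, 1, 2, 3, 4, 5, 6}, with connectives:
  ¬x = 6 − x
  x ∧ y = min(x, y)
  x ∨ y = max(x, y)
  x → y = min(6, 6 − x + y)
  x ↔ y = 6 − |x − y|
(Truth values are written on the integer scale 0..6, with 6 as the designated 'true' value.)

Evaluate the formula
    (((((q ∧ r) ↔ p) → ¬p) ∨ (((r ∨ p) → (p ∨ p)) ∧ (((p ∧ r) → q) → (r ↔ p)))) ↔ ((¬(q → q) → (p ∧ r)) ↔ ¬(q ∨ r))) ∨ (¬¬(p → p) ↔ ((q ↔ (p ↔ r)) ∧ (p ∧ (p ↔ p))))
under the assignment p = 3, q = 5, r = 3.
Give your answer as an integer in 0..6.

3

q ∧ r = 5 ∧ 3 = 3
(q ∧ r) ↔ p = 3 ↔ 3 = 6
¬p = ¬3 = 3
((q ∧ r) ↔ p) → ¬p = 6 → 3 = 3
r ∨ p = 3 ∨ 3 = 3
p ∨ p = 3 ∨ 3 = 3
(r ∨ p) → (p ∨ p) = 3 → 3 = 6
p ∧ r = 3 ∧ 3 = 3
(p ∧ r) → q = 3 → 5 = 6
r ↔ p = 3 ↔ 3 = 6
((p ∧ r) → q) → (r ↔ p) = 6 → 6 = 6
((r ∨ p) → (p ∨ p)) ∧ (((p ∧ r) → q) → (r ↔ p)) = 6 ∧ 6 = 6
(((q ∧ r) ↔ p) → ¬p) ∨ (((r ∨ p) → (p ∨ p)) ∧ (((p ∧ r) → q) → (r ↔ p))) = 3 ∨ 6 = 6
q → q = 5 → 5 = 6
¬(q → q) = ¬6 = 0
p ∧ r = 3 ∧ 3 = 3
¬(q → q) → (p ∧ r) = 0 → 3 = 6
q ∨ r = 5 ∨ 3 = 5
¬(q ∨ r) = ¬5 = 1
(¬(q → q) → (p ∧ r)) ↔ ¬(q ∨ r) = 6 ↔ 1 = 1
((((q ∧ r) ↔ p) → ¬p) ∨ (((r ∨ p) → (p ∨ p)) ∧ (((p ∧ r) → q) → (r ↔ p)))) ↔ ((¬(q → q) → (p ∧ r)) ↔ ¬(q ∨ r)) = 6 ↔ 1 = 1
p → p = 3 → 3 = 6
¬(p → p) = ¬6 = 0
¬¬(p → p) = ¬0 = 6
p ↔ r = 3 ↔ 3 = 6
q ↔ (p ↔ r) = 5 ↔ 6 = 5
p ↔ p = 3 ↔ 3 = 6
p ∧ (p ↔ p) = 3 ∧ 6 = 3
(q ↔ (p ↔ r)) ∧ (p ∧ (p ↔ p)) = 5 ∧ 3 = 3
¬¬(p → p) ↔ ((q ↔ (p ↔ r)) ∧ (p ∧ (p ↔ p))) = 6 ↔ 3 = 3
(((((q ∧ r) ↔ p) → ¬p) ∨ (((r ∨ p) → (p ∨ p)) ∧ (((p ∧ r) → q) → (r ↔ p)))) ↔ ((¬(q → q) → (p ∧ r)) ↔ ¬(q ∨ r))) ∨ (¬¬(p → p) ↔ ((q ↔ (p ↔ r)) ∧ (p ∧ (p ↔ p)))) = 1 ∨ 3 = 3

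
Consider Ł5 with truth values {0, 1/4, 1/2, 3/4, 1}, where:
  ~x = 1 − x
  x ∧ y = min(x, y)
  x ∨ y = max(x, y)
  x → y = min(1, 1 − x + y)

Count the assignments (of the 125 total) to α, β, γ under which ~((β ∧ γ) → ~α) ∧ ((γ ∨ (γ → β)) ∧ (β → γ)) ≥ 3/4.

5

value 1: 1 assignment (counts)
value 3/4: 4 assignments (counts)
value 1/2: 9 assignments
value 1/4: 16 assignments
value 0: 95 assignments
So 5 of the 125 assignments meet the threshold.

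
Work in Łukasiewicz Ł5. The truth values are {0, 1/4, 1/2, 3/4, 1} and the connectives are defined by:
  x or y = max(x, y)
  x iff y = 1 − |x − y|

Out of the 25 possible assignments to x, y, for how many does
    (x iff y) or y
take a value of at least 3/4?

value 1: 9 assignments (counts)
value 3/4: 9 assignments (counts)
value 1/2: 4 assignments
value 1/4: 2 assignments
value 0: 1 assignment
So 18 of the 25 assignments meet the threshold.

18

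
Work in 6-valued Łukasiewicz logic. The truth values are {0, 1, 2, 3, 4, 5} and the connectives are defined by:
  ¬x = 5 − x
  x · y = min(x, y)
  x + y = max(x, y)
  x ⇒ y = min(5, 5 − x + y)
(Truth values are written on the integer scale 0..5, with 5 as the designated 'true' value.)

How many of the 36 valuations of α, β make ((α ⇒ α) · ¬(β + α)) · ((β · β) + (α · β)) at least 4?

0

value 2: 8 assignments
value 1: 12 assignments
value 0: 16 assignments
So 0 of the 36 assignments meet the threshold.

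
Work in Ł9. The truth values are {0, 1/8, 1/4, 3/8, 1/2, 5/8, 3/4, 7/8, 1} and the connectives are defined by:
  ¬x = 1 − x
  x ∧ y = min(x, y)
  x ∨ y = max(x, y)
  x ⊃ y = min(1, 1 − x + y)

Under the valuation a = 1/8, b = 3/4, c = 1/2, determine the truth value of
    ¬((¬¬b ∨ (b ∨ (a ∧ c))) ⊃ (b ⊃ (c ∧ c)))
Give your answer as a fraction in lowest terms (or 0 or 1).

0

¬b = ¬3/4 = 1/4
¬¬b = ¬1/4 = 3/4
a ∧ c = 1/8 ∧ 1/2 = 1/8
b ∨ (a ∧ c) = 3/4 ∨ 1/8 = 3/4
¬¬b ∨ (b ∨ (a ∧ c)) = 3/4 ∨ 3/4 = 3/4
c ∧ c = 1/2 ∧ 1/2 = 1/2
b ⊃ (c ∧ c) = 3/4 ⊃ 1/2 = 3/4
(¬¬b ∨ (b ∨ (a ∧ c))) ⊃ (b ⊃ (c ∧ c)) = 3/4 ⊃ 3/4 = 1
¬((¬¬b ∨ (b ∨ (a ∧ c))) ⊃ (b ⊃ (c ∧ c))) = ¬1 = 0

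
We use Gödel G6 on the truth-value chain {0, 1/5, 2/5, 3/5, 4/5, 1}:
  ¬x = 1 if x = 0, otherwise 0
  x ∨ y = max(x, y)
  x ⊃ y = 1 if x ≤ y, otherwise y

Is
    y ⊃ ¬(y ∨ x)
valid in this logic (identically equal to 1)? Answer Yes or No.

No

Counterexample: take x = 0, y = 1/5.
y ∨ x = 1/5 ∨ 0 = 1/5
¬(y ∨ x) = ¬1/5 = 0
y ⊃ ¬(y ∨ x) = 1/5 ⊃ 0 = 0
This gives 0 ≠ 1.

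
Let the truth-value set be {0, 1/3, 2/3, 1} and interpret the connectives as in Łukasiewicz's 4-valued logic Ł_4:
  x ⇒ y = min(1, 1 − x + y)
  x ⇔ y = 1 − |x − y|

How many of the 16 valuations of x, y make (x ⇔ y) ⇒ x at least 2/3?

13

x = 0, y = 0 ↦ 0  <
x = 0, y = 1/3 ↦ 1/3  <
x = 0, y = 2/3 ↦ 2/3  ≥
x = 0, y = 1 ↦ 1  ≥
x = 1/3, y = 0 ↦ 2/3  ≥
x = 1/3, y = 1/3 ↦ 1/3  <
x = 1/3, y = 2/3 ↦ 2/3  ≥
x = 1/3, y = 1 ↦ 1  ≥
x = 2/3, y = 0 ↦ 1  ≥
x = 2/3, y = 1/3 ↦ 1  ≥
x = 2/3, y = 2/3 ↦ 2/3  ≥
x = 2/3, y = 1 ↦ 1  ≥
x = 1, y = 0 ↦ 1  ≥
x = 1, y = 1/3 ↦ 1  ≥
x = 1, y = 2/3 ↦ 1  ≥
x = 1, y = 1 ↦ 1  ≥
So 13 of the 16 assignments meet the threshold.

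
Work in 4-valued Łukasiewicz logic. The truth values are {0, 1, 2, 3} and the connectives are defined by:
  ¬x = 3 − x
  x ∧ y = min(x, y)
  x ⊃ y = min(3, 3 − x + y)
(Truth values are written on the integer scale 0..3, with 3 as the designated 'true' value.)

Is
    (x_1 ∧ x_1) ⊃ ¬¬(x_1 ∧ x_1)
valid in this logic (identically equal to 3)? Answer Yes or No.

x_1 = 0 ↦ 3
x_1 = 1 ↦ 3
x_1 = 2 ↦ 3
x_1 = 3 ↦ 3
Every assignment gives a value ≥ 3.

Yes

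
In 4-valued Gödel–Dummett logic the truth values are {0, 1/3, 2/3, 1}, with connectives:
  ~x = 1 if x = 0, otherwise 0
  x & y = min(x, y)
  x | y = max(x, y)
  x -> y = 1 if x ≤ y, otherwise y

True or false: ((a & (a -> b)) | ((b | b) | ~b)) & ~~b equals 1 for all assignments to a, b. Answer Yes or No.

Counterexample: take a = 0, b = 0.
a -> b = 0 -> 0 = 1
a & (a -> b) = 0 & 1 = 0
b | b = 0 | 0 = 0
~b = ~0 = 1
(b | b) | ~b = 0 | 1 = 1
(a & (a -> b)) | ((b | b) | ~b) = 0 | 1 = 1
~b = ~0 = 1
~~b = ~1 = 0
((a & (a -> b)) | ((b | b) | ~b)) & ~~b = 1 & 0 = 0
This gives 0 ≠ 1.

No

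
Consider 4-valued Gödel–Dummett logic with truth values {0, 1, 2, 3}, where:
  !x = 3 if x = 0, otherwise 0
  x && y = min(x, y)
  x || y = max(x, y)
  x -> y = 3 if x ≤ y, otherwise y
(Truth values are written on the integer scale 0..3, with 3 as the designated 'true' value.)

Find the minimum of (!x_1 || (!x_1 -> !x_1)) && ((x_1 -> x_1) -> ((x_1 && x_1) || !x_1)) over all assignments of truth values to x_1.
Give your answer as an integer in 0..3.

1

Take x_1 = 1:
!x_1 = !1 = 0
!x_1 = !1 = 0
!x_1 = !1 = 0
!x_1 -> !x_1 = 0 -> 0 = 3
!x_1 || (!x_1 -> !x_1) = 0 || 3 = 3
x_1 -> x_1 = 1 -> 1 = 3
x_1 && x_1 = 1 && 1 = 1
!x_1 = !1 = 0
(x_1 && x_1) || !x_1 = 1 || 0 = 1
(x_1 -> x_1) -> ((x_1 && x_1) || !x_1) = 3 -> 1 = 1
(!x_1 || (!x_1 -> !x_1)) && ((x_1 -> x_1) -> ((x_1 && x_1) || !x_1)) = 3 && 1 = 1
No assignment yields a value below 1, so this is the minimum.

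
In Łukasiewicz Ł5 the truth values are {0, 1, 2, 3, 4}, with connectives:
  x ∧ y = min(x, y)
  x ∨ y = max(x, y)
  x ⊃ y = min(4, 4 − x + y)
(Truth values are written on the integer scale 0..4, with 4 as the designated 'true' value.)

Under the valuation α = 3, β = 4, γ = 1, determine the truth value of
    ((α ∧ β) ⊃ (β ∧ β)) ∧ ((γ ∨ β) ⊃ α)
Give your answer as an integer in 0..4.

3

α ∧ β = 3 ∧ 4 = 3
β ∧ β = 4 ∧ 4 = 4
(α ∧ β) ⊃ (β ∧ β) = 3 ⊃ 4 = 4
γ ∨ β = 1 ∨ 4 = 4
(γ ∨ β) ⊃ α = 4 ⊃ 3 = 3
((α ∧ β) ⊃ (β ∧ β)) ∧ ((γ ∨ β) ⊃ α) = 4 ∧ 3 = 3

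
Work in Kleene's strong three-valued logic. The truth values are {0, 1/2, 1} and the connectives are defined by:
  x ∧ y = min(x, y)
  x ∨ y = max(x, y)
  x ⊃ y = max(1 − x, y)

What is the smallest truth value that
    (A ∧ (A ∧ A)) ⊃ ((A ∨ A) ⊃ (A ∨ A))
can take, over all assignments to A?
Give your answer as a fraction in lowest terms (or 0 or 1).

1/2

Take A = 1/2:
A ∧ A = 1/2 ∧ 1/2 = 1/2
A ∧ (A ∧ A) = 1/2 ∧ 1/2 = 1/2
A ∨ A = 1/2 ∨ 1/2 = 1/2
A ∨ A = 1/2 ∨ 1/2 = 1/2
(A ∨ A) ⊃ (A ∨ A) = 1/2 ⊃ 1/2 = 1/2
(A ∧ (A ∧ A)) ⊃ ((A ∨ A) ⊃ (A ∨ A)) = 1/2 ⊃ 1/2 = 1/2
No assignment yields a value below 1/2, so this is the minimum.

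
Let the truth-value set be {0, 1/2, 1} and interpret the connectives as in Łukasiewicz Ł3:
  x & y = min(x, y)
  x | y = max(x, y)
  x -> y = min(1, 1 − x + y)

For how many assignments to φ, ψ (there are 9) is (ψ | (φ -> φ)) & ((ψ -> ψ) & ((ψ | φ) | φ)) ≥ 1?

5

φ = 0, ψ = 0 ↦ 0  <
φ = 0, ψ = 1/2 ↦ 1/2  <
φ = 0, ψ = 1 ↦ 1  ≥
φ = 1/2, ψ = 0 ↦ 1/2  <
φ = 1/2, ψ = 1/2 ↦ 1/2  <
φ = 1/2, ψ = 1 ↦ 1  ≥
φ = 1, ψ = 0 ↦ 1  ≥
φ = 1, ψ = 1/2 ↦ 1  ≥
φ = 1, ψ = 1 ↦ 1  ≥
So 5 of the 9 assignments meet the threshold.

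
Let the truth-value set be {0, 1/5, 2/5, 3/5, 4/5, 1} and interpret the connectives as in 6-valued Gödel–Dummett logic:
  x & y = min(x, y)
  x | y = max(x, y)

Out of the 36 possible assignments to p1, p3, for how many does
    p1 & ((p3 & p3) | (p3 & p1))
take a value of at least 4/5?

4

value 1: 1 assignment (counts)
value 4/5: 3 assignments (counts)
value 3/5: 5 assignments
value 2/5: 7 assignments
value 1/5: 9 assignments
value 0: 11 assignments
So 4 of the 36 assignments meet the threshold.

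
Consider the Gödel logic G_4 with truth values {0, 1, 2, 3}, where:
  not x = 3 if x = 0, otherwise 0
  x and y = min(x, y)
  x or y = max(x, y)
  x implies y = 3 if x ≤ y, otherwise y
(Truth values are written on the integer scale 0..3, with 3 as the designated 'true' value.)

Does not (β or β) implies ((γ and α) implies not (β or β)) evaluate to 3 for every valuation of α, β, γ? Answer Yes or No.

At α = 0, β = 2, γ = 1, for instance:
β or β = 2 or 2 = 2
not (β or β) = not 2 = 0
γ and α = 1 and 0 = 0
(γ and α) implies not (β or β) = 0 implies 0 = 3
not (β or β) implies ((γ and α) implies not (β or β)) = 0 implies 3 = 3
and checking the remaining 63 assignments likewise gives ≥ 3 in every case.

Yes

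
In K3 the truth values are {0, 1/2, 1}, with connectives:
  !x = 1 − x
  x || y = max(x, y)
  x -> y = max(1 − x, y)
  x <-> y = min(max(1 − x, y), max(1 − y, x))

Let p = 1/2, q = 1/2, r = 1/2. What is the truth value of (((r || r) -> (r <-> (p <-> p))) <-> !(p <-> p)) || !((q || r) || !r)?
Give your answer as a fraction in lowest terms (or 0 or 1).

r || r = 1/2 || 1/2 = 1/2
p <-> p = 1/2 <-> 1/2 = 1/2
r <-> (p <-> p) = 1/2 <-> 1/2 = 1/2
(r || r) -> (r <-> (p <-> p)) = 1/2 -> 1/2 = 1/2
p <-> p = 1/2 <-> 1/2 = 1/2
!(p <-> p) = !1/2 = 1/2
((r || r) -> (r <-> (p <-> p))) <-> !(p <-> p) = 1/2 <-> 1/2 = 1/2
q || r = 1/2 || 1/2 = 1/2
!r = !1/2 = 1/2
(q || r) || !r = 1/2 || 1/2 = 1/2
!((q || r) || !r) = !1/2 = 1/2
(((r || r) -> (r <-> (p <-> p))) <-> !(p <-> p)) || !((q || r) || !r) = 1/2 || 1/2 = 1/2

1/2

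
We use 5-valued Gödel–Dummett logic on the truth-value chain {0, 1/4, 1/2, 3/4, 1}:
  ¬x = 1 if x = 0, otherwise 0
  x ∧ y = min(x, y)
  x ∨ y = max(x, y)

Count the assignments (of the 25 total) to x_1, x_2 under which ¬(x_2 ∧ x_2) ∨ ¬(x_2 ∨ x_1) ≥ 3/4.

5

value 1: 5 assignments (counts)
value 0: 20 assignments
So 5 of the 25 assignments meet the threshold.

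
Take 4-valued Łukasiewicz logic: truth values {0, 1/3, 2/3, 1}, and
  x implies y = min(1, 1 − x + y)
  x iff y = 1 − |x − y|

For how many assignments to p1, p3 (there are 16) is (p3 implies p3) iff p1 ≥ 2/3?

8

p1 = 0, p3 = 0 ↦ 0  <
p1 = 0, p3 = 1/3 ↦ 0  <
p1 = 0, p3 = 2/3 ↦ 0  <
p1 = 0, p3 = 1 ↦ 0  <
p1 = 1/3, p3 = 0 ↦ 1/3  <
p1 = 1/3, p3 = 1/3 ↦ 1/3  <
p1 = 1/3, p3 = 2/3 ↦ 1/3  <
p1 = 1/3, p3 = 1 ↦ 1/3  <
p1 = 2/3, p3 = 0 ↦ 2/3  ≥
p1 = 2/3, p3 = 1/3 ↦ 2/3  ≥
p1 = 2/3, p3 = 2/3 ↦ 2/3  ≥
p1 = 2/3, p3 = 1 ↦ 2/3  ≥
p1 = 1, p3 = 0 ↦ 1  ≥
p1 = 1, p3 = 1/3 ↦ 1  ≥
p1 = 1, p3 = 2/3 ↦ 1  ≥
p1 = 1, p3 = 1 ↦ 1  ≥
So 8 of the 16 assignments meet the threshold.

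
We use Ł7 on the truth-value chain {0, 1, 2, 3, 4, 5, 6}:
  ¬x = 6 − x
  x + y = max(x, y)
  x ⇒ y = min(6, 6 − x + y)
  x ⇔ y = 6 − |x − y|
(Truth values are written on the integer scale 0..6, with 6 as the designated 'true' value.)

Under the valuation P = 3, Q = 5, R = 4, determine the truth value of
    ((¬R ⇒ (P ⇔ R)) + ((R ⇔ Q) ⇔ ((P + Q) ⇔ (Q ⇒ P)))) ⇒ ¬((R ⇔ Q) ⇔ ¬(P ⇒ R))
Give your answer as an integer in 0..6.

¬R = ¬4 = 2
P ⇔ R = 3 ⇔ 4 = 5
¬R ⇒ (P ⇔ R) = 2 ⇒ 5 = 6
R ⇔ Q = 4 ⇔ 5 = 5
P + Q = 3 + 5 = 5
Q ⇒ P = 5 ⇒ 3 = 4
(P + Q) ⇔ (Q ⇒ P) = 5 ⇔ 4 = 5
(R ⇔ Q) ⇔ ((P + Q) ⇔ (Q ⇒ P)) = 5 ⇔ 5 = 6
(¬R ⇒ (P ⇔ R)) + ((R ⇔ Q) ⇔ ((P + Q) ⇔ (Q ⇒ P))) = 6 + 6 = 6
R ⇔ Q = 4 ⇔ 5 = 5
P ⇒ R = 3 ⇒ 4 = 6
¬(P ⇒ R) = ¬6 = 0
(R ⇔ Q) ⇔ ¬(P ⇒ R) = 5 ⇔ 0 = 1
¬((R ⇔ Q) ⇔ ¬(P ⇒ R)) = ¬1 = 5
((¬R ⇒ (P ⇔ R)) + ((R ⇔ Q) ⇔ ((P + Q) ⇔ (Q ⇒ P)))) ⇒ ¬((R ⇔ Q) ⇔ ¬(P ⇒ R)) = 6 ⇒ 5 = 5

5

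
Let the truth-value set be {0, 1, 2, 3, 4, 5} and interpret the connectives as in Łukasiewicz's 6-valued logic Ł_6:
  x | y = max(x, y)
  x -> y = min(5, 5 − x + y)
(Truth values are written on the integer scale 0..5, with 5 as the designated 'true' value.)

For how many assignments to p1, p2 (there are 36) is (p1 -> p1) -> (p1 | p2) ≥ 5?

11

value 5: 11 assignments (counts)
value 4: 9 assignments
value 3: 7 assignments
value 2: 5 assignments
value 1: 3 assignments
value 0: 1 assignment
So 11 of the 36 assignments meet the threshold.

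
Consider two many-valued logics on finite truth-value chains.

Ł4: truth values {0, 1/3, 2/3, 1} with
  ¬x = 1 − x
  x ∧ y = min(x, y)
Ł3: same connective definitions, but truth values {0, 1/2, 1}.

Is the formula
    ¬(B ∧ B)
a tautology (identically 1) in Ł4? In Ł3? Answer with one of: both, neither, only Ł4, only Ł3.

In Ł4: at B = 1/3 the value is 2/3 — not a tautology.
In Ł3: at B = 1/2 the value is 1/2 — not a tautology.

neither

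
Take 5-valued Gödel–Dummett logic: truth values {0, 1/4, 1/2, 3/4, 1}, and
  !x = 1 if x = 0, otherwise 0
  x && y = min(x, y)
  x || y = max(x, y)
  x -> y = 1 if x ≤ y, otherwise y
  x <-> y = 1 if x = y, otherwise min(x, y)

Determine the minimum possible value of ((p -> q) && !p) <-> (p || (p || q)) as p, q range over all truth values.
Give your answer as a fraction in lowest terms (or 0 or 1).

Take p = 0, q = 0:
p -> q = 0 -> 0 = 1
!p = !0 = 1
(p -> q) && !p = 1 && 1 = 1
p || q = 0 || 0 = 0
p || (p || q) = 0 || 0 = 0
((p -> q) && !p) <-> (p || (p || q)) = 1 <-> 0 = 0
No assignment yields a value below 0, so this is the minimum.

0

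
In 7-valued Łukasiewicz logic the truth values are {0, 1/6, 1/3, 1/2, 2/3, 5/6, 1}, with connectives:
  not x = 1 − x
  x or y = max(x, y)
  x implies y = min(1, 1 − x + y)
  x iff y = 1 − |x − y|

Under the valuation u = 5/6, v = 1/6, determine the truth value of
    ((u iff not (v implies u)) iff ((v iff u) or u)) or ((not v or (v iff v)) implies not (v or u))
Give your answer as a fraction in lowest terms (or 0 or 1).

v implies u = 1/6 implies 5/6 = 1
not (v implies u) = not 1 = 0
u iff not (v implies u) = 5/6 iff 0 = 1/6
v iff u = 1/6 iff 5/6 = 1/3
(v iff u) or u = 1/3 or 5/6 = 5/6
(u iff not (v implies u)) iff ((v iff u) or u) = 1/6 iff 5/6 = 1/3
not v = not 1/6 = 5/6
v iff v = 1/6 iff 1/6 = 1
not v or (v iff v) = 5/6 or 1 = 1
v or u = 1/6 or 5/6 = 5/6
not (v or u) = not 5/6 = 1/6
(not v or (v iff v)) implies not (v or u) = 1 implies 1/6 = 1/6
((u iff not (v implies u)) iff ((v iff u) or u)) or ((not v or (v iff v)) implies not (v or u)) = 1/3 or 1/6 = 1/3

1/3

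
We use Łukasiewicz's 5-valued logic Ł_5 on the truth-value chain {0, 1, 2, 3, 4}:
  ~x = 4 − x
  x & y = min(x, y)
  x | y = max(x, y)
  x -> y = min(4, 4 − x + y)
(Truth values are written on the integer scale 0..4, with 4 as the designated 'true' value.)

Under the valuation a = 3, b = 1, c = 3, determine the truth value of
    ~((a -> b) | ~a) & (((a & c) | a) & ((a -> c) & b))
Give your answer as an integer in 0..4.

1

a -> b = 3 -> 1 = 2
~a = ~3 = 1
(a -> b) | ~a = 2 | 1 = 2
~((a -> b) | ~a) = ~2 = 2
a & c = 3 & 3 = 3
(a & c) | a = 3 | 3 = 3
a -> c = 3 -> 3 = 4
(a -> c) & b = 4 & 1 = 1
((a & c) | a) & ((a -> c) & b) = 3 & 1 = 1
~((a -> b) | ~a) & (((a & c) | a) & ((a -> c) & b)) = 2 & 1 = 1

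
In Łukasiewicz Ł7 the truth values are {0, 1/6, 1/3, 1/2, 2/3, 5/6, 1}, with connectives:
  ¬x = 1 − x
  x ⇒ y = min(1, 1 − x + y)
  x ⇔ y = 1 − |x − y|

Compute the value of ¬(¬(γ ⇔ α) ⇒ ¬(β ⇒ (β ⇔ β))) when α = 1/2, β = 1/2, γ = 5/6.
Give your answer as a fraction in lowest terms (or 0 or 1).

1/3

γ ⇔ α = 5/6 ⇔ 1/2 = 2/3
¬(γ ⇔ α) = ¬2/3 = 1/3
β ⇔ β = 1/2 ⇔ 1/2 = 1
β ⇒ (β ⇔ β) = 1/2 ⇒ 1 = 1
¬(β ⇒ (β ⇔ β)) = ¬1 = 0
¬(γ ⇔ α) ⇒ ¬(β ⇒ (β ⇔ β)) = 1/3 ⇒ 0 = 2/3
¬(¬(γ ⇔ α) ⇒ ¬(β ⇒ (β ⇔ β))) = ¬2/3 = 1/3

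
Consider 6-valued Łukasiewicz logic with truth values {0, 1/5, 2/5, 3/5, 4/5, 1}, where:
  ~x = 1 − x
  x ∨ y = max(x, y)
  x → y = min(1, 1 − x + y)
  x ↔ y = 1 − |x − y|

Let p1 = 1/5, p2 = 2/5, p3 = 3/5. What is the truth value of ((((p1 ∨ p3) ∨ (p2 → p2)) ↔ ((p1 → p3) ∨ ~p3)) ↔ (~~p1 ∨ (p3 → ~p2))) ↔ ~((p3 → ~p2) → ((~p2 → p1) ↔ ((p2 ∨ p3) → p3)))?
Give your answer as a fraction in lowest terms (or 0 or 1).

p1 ∨ p3 = 1/5 ∨ 3/5 = 3/5
p2 → p2 = 2/5 → 2/5 = 1
(p1 ∨ p3) ∨ (p2 → p2) = 3/5 ∨ 1 = 1
p1 → p3 = 1/5 → 3/5 = 1
~p3 = ~3/5 = 2/5
(p1 → p3) ∨ ~p3 = 1 ∨ 2/5 = 1
((p1 ∨ p3) ∨ (p2 → p2)) ↔ ((p1 → p3) ∨ ~p3) = 1 ↔ 1 = 1
~p1 = ~1/5 = 4/5
~~p1 = ~4/5 = 1/5
~p2 = ~2/5 = 3/5
p3 → ~p2 = 3/5 → 3/5 = 1
~~p1 ∨ (p3 → ~p2) = 1/5 ∨ 1 = 1
(((p1 ∨ p3) ∨ (p2 → p2)) ↔ ((p1 → p3) ∨ ~p3)) ↔ (~~p1 ∨ (p3 → ~p2)) = 1 ↔ 1 = 1
~p2 = ~2/5 = 3/5
p3 → ~p2 = 3/5 → 3/5 = 1
~p2 = ~2/5 = 3/5
~p2 → p1 = 3/5 → 1/5 = 3/5
p2 ∨ p3 = 2/5 ∨ 3/5 = 3/5
(p2 ∨ p3) → p3 = 3/5 → 3/5 = 1
(~p2 → p1) ↔ ((p2 ∨ p3) → p3) = 3/5 ↔ 1 = 3/5
(p3 → ~p2) → ((~p2 → p1) ↔ ((p2 ∨ p3) → p3)) = 1 → 3/5 = 3/5
~((p3 → ~p2) → ((~p2 → p1) ↔ ((p2 ∨ p3) → p3))) = ~3/5 = 2/5
((((p1 ∨ p3) ∨ (p2 → p2)) ↔ ((p1 → p3) ∨ ~p3)) ↔ (~~p1 ∨ (p3 → ~p2))) ↔ ~((p3 → ~p2) → ((~p2 → p1) ↔ ((p2 ∨ p3) → p3))) = 1 ↔ 2/5 = 2/5

2/5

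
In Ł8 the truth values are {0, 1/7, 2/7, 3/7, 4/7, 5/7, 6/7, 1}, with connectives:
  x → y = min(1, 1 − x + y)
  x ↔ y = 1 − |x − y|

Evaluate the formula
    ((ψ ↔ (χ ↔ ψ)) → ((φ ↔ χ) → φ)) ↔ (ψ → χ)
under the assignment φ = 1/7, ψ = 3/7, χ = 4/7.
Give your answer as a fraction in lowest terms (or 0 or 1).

1

χ ↔ ψ = 4/7 ↔ 3/7 = 6/7
ψ ↔ (χ ↔ ψ) = 3/7 ↔ 6/7 = 4/7
φ ↔ χ = 1/7 ↔ 4/7 = 4/7
(φ ↔ χ) → φ = 4/7 → 1/7 = 4/7
(ψ ↔ (χ ↔ ψ)) → ((φ ↔ χ) → φ) = 4/7 → 4/7 = 1
ψ → χ = 3/7 → 4/7 = 1
((ψ ↔ (χ ↔ ψ)) → ((φ ↔ χ) → φ)) ↔ (ψ → χ) = 1 ↔ 1 = 1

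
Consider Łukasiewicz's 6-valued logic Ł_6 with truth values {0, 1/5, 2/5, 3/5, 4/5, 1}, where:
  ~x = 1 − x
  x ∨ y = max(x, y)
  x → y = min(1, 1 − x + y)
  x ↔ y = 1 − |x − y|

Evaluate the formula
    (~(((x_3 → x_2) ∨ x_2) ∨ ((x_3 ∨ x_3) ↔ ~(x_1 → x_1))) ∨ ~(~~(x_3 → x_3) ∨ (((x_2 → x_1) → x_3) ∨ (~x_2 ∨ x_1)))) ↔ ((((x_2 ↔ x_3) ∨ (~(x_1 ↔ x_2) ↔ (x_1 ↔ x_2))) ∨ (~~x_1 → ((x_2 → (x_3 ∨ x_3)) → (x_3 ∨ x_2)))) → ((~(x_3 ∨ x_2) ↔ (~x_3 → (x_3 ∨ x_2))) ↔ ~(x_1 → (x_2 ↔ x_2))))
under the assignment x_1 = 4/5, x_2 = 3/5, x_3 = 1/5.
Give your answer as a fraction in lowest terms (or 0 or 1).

3/5

x_3 → x_2 = 1/5 → 3/5 = 1
(x_3 → x_2) ∨ x_2 = 1 ∨ 3/5 = 1
x_3 ∨ x_3 = 1/5 ∨ 1/5 = 1/5
x_1 → x_1 = 4/5 → 4/5 = 1
~(x_1 → x_1) = ~1 = 0
(x_3 ∨ x_3) ↔ ~(x_1 → x_1) = 1/5 ↔ 0 = 4/5
((x_3 → x_2) ∨ x_2) ∨ ((x_3 ∨ x_3) ↔ ~(x_1 → x_1)) = 1 ∨ 4/5 = 1
~(((x_3 → x_2) ∨ x_2) ∨ ((x_3 ∨ x_3) ↔ ~(x_1 → x_1))) = ~1 = 0
x_3 → x_3 = 1/5 → 1/5 = 1
~(x_3 → x_3) = ~1 = 0
~~(x_3 → x_3) = ~0 = 1
x_2 → x_1 = 3/5 → 4/5 = 1
(x_2 → x_1) → x_3 = 1 → 1/5 = 1/5
~x_2 = ~3/5 = 2/5
~x_2 ∨ x_1 = 2/5 ∨ 4/5 = 4/5
((x_2 → x_1) → x_3) ∨ (~x_2 ∨ x_1) = 1/5 ∨ 4/5 = 4/5
~~(x_3 → x_3) ∨ (((x_2 → x_1) → x_3) ∨ (~x_2 ∨ x_1)) = 1 ∨ 4/5 = 1
~(~~(x_3 → x_3) ∨ (((x_2 → x_1) → x_3) ∨ (~x_2 ∨ x_1))) = ~1 = 0
~(((x_3 → x_2) ∨ x_2) ∨ ((x_3 ∨ x_3) ↔ ~(x_1 → x_1))) ∨ ~(~~(x_3 → x_3) ∨ (((x_2 → x_1) → x_3) ∨ (~x_2 ∨ x_1))) = 0 ∨ 0 = 0
x_2 ↔ x_3 = 3/5 ↔ 1/5 = 3/5
x_1 ↔ x_2 = 4/5 ↔ 3/5 = 4/5
~(x_1 ↔ x_2) = ~4/5 = 1/5
x_1 ↔ x_2 = 4/5 ↔ 3/5 = 4/5
~(x_1 ↔ x_2) ↔ (x_1 ↔ x_2) = 1/5 ↔ 4/5 = 2/5
(x_2 ↔ x_3) ∨ (~(x_1 ↔ x_2) ↔ (x_1 ↔ x_2)) = 3/5 ∨ 2/5 = 3/5
~x_1 = ~4/5 = 1/5
~~x_1 = ~1/5 = 4/5
x_3 ∨ x_3 = 1/5 ∨ 1/5 = 1/5
x_2 → (x_3 ∨ x_3) = 3/5 → 1/5 = 3/5
x_3 ∨ x_2 = 1/5 ∨ 3/5 = 3/5
(x_2 → (x_3 ∨ x_3)) → (x_3 ∨ x_2) = 3/5 → 3/5 = 1
~~x_1 → ((x_2 → (x_3 ∨ x_3)) → (x_3 ∨ x_2)) = 4/5 → 1 = 1
((x_2 ↔ x_3) ∨ (~(x_1 ↔ x_2) ↔ (x_1 ↔ x_2))) ∨ (~~x_1 → ((x_2 → (x_3 ∨ x_3)) → (x_3 ∨ x_2))) = 3/5 ∨ 1 = 1
x_3 ∨ x_2 = 1/5 ∨ 3/5 = 3/5
~(x_3 ∨ x_2) = ~3/5 = 2/5
~x_3 = ~1/5 = 4/5
x_3 ∨ x_2 = 1/5 ∨ 3/5 = 3/5
~x_3 → (x_3 ∨ x_2) = 4/5 → 3/5 = 4/5
~(x_3 ∨ x_2) ↔ (~x_3 → (x_3 ∨ x_2)) = 2/5 ↔ 4/5 = 3/5
x_2 ↔ x_2 = 3/5 ↔ 3/5 = 1
x_1 → (x_2 ↔ x_2) = 4/5 → 1 = 1
~(x_1 → (x_2 ↔ x_2)) = ~1 = 0
(~(x_3 ∨ x_2) ↔ (~x_3 → (x_3 ∨ x_2))) ↔ ~(x_1 → (x_2 ↔ x_2)) = 3/5 ↔ 0 = 2/5
(((x_2 ↔ x_3) ∨ (~(x_1 ↔ x_2) ↔ (x_1 ↔ x_2))) ∨ (~~x_1 → ((x_2 → (x_3 ∨ x_3)) → (x_3 ∨ x_2)))) → ((~(x_3 ∨ x_2) ↔ (~x_3 → (x_3 ∨ x_2))) ↔ ~(x_1 → (x_2 ↔ x_2))) = 1 → 2/5 = 2/5
(~(((x_3 → x_2) ∨ x_2) ∨ ((x_3 ∨ x_3) ↔ ~(x_1 → x_1))) ∨ ~(~~(x_3 → x_3) ∨ (((x_2 → x_1) → x_3) ∨ (~x_2 ∨ x_1)))) ↔ ((((x_2 ↔ x_3) ∨ (~(x_1 ↔ x_2) ↔ (x_1 ↔ x_2))) ∨ (~~x_1 → ((x_2 → (x_3 ∨ x_3)) → (x_3 ∨ x_2)))) → ((~(x_3 ∨ x_2) ↔ (~x_3 → (x_3 ∨ x_2))) ↔ ~(x_1 → (x_2 ↔ x_2)))) = 0 ↔ 2/5 = 3/5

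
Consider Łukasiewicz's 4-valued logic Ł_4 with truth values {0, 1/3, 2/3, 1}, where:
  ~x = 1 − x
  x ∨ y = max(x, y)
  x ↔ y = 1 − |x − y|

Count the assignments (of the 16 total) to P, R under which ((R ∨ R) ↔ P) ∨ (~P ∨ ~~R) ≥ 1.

9

P = 0, R = 0 ↦ 1  ≥
P = 0, R = 1/3 ↦ 1  ≥
P = 0, R = 2/3 ↦ 1  ≥
P = 0, R = 1 ↦ 1  ≥
P = 1/3, R = 0 ↦ 2/3  <
P = 1/3, R = 1/3 ↦ 1  ≥
P = 1/3, R = 2/3 ↦ 2/3  <
P = 1/3, R = 1 ↦ 1  ≥
P = 2/3, R = 0 ↦ 1/3  <
P = 2/3, R = 1/3 ↦ 2/3  <
P = 2/3, R = 2/3 ↦ 1  ≥
P = 2/3, R = 1 ↦ 1  ≥
P = 1, R = 0 ↦ 0  <
P = 1, R = 1/3 ↦ 1/3  <
P = 1, R = 2/3 ↦ 2/3  <
P = 1, R = 1 ↦ 1  ≥
So 9 of the 16 assignments meet the threshold.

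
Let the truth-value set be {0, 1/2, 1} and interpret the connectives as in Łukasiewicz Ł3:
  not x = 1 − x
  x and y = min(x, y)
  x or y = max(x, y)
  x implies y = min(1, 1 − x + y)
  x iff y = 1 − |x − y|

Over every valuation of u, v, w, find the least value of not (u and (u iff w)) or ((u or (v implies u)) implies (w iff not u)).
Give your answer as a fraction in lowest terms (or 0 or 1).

Take u = 1, v = 0, w = 1:
u iff w = 1 iff 1 = 1
u and (u iff w) = 1 and 1 = 1
not (u and (u iff w)) = not 1 = 0
v implies u = 0 implies 1 = 1
u or (v implies u) = 1 or 1 = 1
not u = not 1 = 0
w iff not u = 1 iff 0 = 0
(u or (v implies u)) implies (w iff not u) = 1 implies 0 = 0
not (u and (u iff w)) or ((u or (v implies u)) implies (w iff not u)) = 0 or 0 = 0
No assignment yields a value below 0, so this is the minimum.

0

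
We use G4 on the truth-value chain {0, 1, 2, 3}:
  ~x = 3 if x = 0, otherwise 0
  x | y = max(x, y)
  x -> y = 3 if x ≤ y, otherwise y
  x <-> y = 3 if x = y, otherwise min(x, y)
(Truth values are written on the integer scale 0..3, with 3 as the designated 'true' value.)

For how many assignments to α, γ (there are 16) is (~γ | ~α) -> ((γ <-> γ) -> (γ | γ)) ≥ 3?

α = 0, γ = 0 ↦ 0  <
α = 0, γ = 1 ↦ 1  <
α = 0, γ = 2 ↦ 2  <
α = 0, γ = 3 ↦ 3  ≥
α = 1, γ = 0 ↦ 0  <
α = 1, γ = 1 ↦ 3  ≥
α = 1, γ = 2 ↦ 3  ≥
α = 1, γ = 3 ↦ 3  ≥
α = 2, γ = 0 ↦ 0  <
α = 2, γ = 1 ↦ 3  ≥
α = 2, γ = 2 ↦ 3  ≥
α = 2, γ = 3 ↦ 3  ≥
α = 3, γ = 0 ↦ 0  <
α = 3, γ = 1 ↦ 3  ≥
α = 3, γ = 2 ↦ 3  ≥
α = 3, γ = 3 ↦ 3  ≥
So 10 of the 16 assignments meet the threshold.

10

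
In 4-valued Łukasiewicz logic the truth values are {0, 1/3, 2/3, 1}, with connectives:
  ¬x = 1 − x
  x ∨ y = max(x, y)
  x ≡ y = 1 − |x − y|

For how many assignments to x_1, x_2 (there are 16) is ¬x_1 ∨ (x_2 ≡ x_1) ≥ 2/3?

13

x_1 = 0, x_2 = 0 ↦ 1  ≥
x_1 = 0, x_2 = 1/3 ↦ 1  ≥
x_1 = 0, x_2 = 2/3 ↦ 1  ≥
x_1 = 0, x_2 = 1 ↦ 1  ≥
x_1 = 1/3, x_2 = 0 ↦ 2/3  ≥
x_1 = 1/3, x_2 = 1/3 ↦ 1  ≥
x_1 = 1/3, x_2 = 2/3 ↦ 2/3  ≥
x_1 = 1/3, x_2 = 1 ↦ 2/3  ≥
x_1 = 2/3, x_2 = 0 ↦ 1/3  <
x_1 = 2/3, x_2 = 1/3 ↦ 2/3  ≥
x_1 = 2/3, x_2 = 2/3 ↦ 1  ≥
x_1 = 2/3, x_2 = 1 ↦ 2/3  ≥
x_1 = 1, x_2 = 0 ↦ 0  <
x_1 = 1, x_2 = 1/3 ↦ 1/3  <
x_1 = 1, x_2 = 2/3 ↦ 2/3  ≥
x_1 = 1, x_2 = 1 ↦ 1  ≥
So 13 of the 16 assignments meet the threshold.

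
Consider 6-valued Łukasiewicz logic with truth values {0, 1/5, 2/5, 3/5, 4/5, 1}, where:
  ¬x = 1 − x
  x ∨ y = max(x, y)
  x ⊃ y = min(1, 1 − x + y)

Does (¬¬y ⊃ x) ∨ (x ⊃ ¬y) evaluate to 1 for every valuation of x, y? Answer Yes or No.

Counterexample: take x = 1/5, y = 1.
¬y = ¬1 = 0
¬¬y = ¬0 = 1
¬¬y ⊃ x = 1 ⊃ 1/5 = 1/5
¬y = ¬1 = 0
x ⊃ ¬y = 1/5 ⊃ 0 = 4/5
(¬¬y ⊃ x) ∨ (x ⊃ ¬y) = 1/5 ∨ 4/5 = 4/5
This gives 4/5 ≠ 1.

No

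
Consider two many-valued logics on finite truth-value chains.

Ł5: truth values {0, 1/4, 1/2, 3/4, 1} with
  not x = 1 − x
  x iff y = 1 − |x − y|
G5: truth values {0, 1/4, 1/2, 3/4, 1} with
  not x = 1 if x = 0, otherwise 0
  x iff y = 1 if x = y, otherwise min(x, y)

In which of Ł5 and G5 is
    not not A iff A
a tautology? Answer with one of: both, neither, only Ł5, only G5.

In Ł5: every assignment gives 1 — tautology.
In G5: at A = 1/4 the value is 1/4 — not a tautology.

only Ł5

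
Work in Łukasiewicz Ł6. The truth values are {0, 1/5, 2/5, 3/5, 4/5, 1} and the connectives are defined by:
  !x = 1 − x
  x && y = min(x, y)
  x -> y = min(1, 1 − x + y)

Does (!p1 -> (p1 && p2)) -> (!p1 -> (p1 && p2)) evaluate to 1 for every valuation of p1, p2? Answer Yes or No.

Yes

At p1 = 2/5, p2 = 1/5, for instance:
!p1 = !2/5 = 3/5
p1 && p2 = 2/5 && 1/5 = 1/5
!p1 -> (p1 && p2) = 3/5 -> 1/5 = 3/5
(!p1 -> (p1 && p2)) -> (!p1 -> (p1 && p2)) = 3/5 -> 3/5 = 1
and checking the remaining 35 assignments likewise gives ≥ 1 in every case.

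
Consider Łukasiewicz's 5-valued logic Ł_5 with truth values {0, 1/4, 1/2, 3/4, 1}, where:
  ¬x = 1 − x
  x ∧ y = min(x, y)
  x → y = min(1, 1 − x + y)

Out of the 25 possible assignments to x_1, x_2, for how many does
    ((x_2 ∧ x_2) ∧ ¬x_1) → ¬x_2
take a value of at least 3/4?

value 1: 18 assignments (counts)
value 3/4: 2 assignments (counts)
value 1/2: 3 assignments
value 1/4: 1 assignment
value 0: 1 assignment
So 20 of the 25 assignments meet the threshold.

20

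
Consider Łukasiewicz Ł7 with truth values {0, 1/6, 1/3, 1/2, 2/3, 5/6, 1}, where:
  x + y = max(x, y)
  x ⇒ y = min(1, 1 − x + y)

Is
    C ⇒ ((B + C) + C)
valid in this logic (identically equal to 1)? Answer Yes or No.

Yes

At B = 1, C = 1/6, for instance:
B + C = 1 + 1/6 = 1
(B + C) + C = 1 + 1/6 = 1
C ⇒ ((B + C) + C) = 1/6 ⇒ 1 = 1
and checking the remaining 48 assignments likewise gives ≥ 1 in every case.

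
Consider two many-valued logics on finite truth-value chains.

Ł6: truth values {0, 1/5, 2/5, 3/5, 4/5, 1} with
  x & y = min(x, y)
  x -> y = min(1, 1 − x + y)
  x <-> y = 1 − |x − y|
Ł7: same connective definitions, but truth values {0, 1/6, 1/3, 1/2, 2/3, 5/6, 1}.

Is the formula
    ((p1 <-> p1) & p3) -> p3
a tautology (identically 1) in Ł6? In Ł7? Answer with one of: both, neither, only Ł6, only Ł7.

In Ł6: every assignment gives 1 — tautology.
In Ł7: every assignment gives 1 — tautology.

both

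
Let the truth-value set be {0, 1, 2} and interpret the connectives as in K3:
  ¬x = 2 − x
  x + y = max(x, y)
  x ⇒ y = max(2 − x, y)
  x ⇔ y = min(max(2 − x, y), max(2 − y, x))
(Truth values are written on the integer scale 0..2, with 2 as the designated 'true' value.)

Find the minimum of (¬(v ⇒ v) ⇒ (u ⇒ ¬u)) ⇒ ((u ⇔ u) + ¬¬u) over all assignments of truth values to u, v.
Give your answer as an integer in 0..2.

1

Take u = 1, v = 0:
v ⇒ v = 0 ⇒ 0 = 2
¬(v ⇒ v) = ¬2 = 0
¬u = ¬1 = 1
u ⇒ ¬u = 1 ⇒ 1 = 1
¬(v ⇒ v) ⇒ (u ⇒ ¬u) = 0 ⇒ 1 = 2
u ⇔ u = 1 ⇔ 1 = 1
¬u = ¬1 = 1
¬¬u = ¬1 = 1
(u ⇔ u) + ¬¬u = 1 + 1 = 1
(¬(v ⇒ v) ⇒ (u ⇒ ¬u)) ⇒ ((u ⇔ u) + ¬¬u) = 2 ⇒ 1 = 1
No assignment yields a value below 1, so this is the minimum.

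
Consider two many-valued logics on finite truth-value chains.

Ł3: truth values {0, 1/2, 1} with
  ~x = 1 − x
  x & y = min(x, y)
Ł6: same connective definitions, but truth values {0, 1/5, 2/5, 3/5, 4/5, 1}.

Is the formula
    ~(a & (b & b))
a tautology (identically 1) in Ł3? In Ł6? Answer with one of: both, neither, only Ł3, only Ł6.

In Ł3: at a = 1/2, b = 1/2 the value is 1/2 — not a tautology.
In Ł6: at a = 1/5, b = 1/5 the value is 4/5 — not a tautology.

neither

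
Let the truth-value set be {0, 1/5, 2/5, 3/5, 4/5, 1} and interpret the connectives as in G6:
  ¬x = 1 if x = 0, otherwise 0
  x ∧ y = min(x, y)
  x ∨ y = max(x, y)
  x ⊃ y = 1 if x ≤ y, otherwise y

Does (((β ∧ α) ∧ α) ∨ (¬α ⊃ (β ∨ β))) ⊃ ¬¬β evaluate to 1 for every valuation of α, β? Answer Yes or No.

No

Counterexample: take α = 1/5, β = 0.
β ∧ α = 0 ∧ 1/5 = 0
(β ∧ α) ∧ α = 0 ∧ 1/5 = 0
¬α = ¬1/5 = 0
β ∨ β = 0 ∨ 0 = 0
¬α ⊃ (β ∨ β) = 0 ⊃ 0 = 1
((β ∧ α) ∧ α) ∨ (¬α ⊃ (β ∨ β)) = 0 ∨ 1 = 1
¬β = ¬0 = 1
¬¬β = ¬1 = 0
(((β ∧ α) ∧ α) ∨ (¬α ⊃ (β ∨ β))) ⊃ ¬¬β = 1 ⊃ 0 = 0
This gives 0 ≠ 1.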